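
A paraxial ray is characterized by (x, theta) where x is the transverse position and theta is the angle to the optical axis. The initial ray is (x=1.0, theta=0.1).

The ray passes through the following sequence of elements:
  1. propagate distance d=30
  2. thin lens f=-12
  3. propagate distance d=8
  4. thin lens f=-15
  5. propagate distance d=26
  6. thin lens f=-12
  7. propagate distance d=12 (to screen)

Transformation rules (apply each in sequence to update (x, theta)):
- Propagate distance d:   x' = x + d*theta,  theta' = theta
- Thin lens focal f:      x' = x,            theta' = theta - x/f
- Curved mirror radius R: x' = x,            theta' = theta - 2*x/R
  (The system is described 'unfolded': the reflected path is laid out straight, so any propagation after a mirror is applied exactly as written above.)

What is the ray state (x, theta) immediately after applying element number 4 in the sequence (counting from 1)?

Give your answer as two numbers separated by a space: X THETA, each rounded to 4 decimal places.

Answer: 7.4667 0.9311

Derivation:
Initial: x=1.0000 theta=0.1000
After 1 (propagate distance d=30): x=4.0000 theta=0.1000
After 2 (thin lens f=-12): x=4.0000 theta=13/30 (≈0.4333)
After 3 (propagate distance d=8): x=112/15 (≈7.4667) theta=13/30 (≈0.4333)
After 4 (thin lens f=-15): x=112/15 (≈7.4667) theta=419/450 (≈0.9311)
Rounded to 4 decimal places: x = 7.4667, theta = 0.9311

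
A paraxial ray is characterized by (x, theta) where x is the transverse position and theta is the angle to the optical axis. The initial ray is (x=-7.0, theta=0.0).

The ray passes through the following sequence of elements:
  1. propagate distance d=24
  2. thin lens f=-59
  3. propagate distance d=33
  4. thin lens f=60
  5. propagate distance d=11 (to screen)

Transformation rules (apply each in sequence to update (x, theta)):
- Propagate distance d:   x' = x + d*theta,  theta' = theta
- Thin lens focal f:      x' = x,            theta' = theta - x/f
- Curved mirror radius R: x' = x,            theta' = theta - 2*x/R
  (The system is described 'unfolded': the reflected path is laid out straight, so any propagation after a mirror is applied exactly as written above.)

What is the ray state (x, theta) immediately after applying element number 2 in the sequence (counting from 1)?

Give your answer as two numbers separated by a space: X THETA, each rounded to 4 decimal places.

Answer: -7.0000 -0.1186

Derivation:
Initial: x=-7.0000 theta=0.0000
After 1 (propagate distance d=24): x=-7.0000 theta=0.0000
After 2 (thin lens f=-59): x=-7.0000 theta=-7/59 (≈-0.1186)
Rounded to 4 decimal places: x = -7.0000, theta = -0.1186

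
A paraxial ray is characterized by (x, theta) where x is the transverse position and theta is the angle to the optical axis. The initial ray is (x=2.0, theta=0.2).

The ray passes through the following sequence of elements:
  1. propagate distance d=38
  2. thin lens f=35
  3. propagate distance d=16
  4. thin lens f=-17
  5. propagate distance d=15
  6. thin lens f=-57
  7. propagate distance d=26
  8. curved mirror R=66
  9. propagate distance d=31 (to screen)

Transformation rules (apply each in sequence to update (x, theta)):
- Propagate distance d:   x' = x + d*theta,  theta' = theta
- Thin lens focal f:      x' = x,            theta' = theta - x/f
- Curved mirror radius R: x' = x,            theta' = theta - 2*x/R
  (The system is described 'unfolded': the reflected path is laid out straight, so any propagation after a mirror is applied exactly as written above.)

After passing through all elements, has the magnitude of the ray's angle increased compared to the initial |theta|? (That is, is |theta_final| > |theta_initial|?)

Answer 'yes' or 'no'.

Answer: yes

Derivation:
Initial: x=2.0000 theta=0.2000
After 1 (propagate distance d=38): x=9.6000 theta=0.2000
After 2 (thin lens f=35): x=9.6000 theta=-13/175 (≈-0.0743)
After 3 (propagate distance d=16): x=1472/175 (≈8.4114) theta=-13/175 (≈-0.0743)
After 4 (thin lens f=-17): x=1472/175 (≈8.4114) theta=1251/2975 (≈0.4205)
After 5 (propagate distance d=15): x=43789/2975 (≈14.7190) theta=1251/2975 (≈0.4205)
After 6 (thin lens f=-57): x=43789/2975 (≈14.7190) theta=115096/169575 (≈0.6787)
After 7 (propagate distance d=26): x=784067/24225 (≈32.3660) theta=115096/169575 (≈0.6787)
After 8 (curved mirror R=66): x=784067/24225 (≈32.3660) theta=-1690301/5595975 (≈-0.3021)
After 9 (propagate distance d=31 (to screen)): x=128720146/5595975 (≈23.0023) theta=-1690301/5595975 (≈-0.3021)
|theta_initial|=0.2000 |theta_final|=1690301/5595975 (≈0.3021) -> increased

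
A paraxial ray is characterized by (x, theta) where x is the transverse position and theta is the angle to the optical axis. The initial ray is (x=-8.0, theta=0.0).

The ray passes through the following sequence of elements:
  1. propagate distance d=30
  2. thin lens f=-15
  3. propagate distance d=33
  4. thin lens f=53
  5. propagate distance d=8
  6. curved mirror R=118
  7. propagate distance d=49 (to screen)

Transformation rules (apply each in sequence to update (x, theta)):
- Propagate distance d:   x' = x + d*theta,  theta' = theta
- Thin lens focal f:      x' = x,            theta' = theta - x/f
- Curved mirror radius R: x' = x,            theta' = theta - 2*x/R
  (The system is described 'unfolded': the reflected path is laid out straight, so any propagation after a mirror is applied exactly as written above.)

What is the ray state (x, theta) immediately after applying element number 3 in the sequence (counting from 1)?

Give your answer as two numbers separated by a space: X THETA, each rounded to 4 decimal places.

Answer: -25.6000 -0.5333

Derivation:
Initial: x=-8.0000 theta=0.0000
After 1 (propagate distance d=30): x=-8.0000 theta=0.0000
After 2 (thin lens f=-15): x=-8.0000 theta=-8/15 (≈-0.5333)
After 3 (propagate distance d=33): x=-25.6000 theta=-8/15 (≈-0.5333)
Rounded to 4 decimal places: x = -25.6000, theta = -0.5333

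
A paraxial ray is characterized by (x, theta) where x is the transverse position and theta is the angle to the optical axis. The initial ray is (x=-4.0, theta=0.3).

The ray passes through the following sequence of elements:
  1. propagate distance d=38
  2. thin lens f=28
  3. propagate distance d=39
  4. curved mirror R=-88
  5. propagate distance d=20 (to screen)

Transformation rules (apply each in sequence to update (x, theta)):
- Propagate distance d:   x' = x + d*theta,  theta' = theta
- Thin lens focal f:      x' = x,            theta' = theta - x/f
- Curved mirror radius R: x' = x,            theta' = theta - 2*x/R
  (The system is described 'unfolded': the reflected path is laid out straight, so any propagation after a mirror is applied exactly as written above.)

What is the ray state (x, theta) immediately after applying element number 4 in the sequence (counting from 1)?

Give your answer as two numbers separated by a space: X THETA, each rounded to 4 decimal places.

Answer: 8.7929 0.2356

Derivation:
Initial: x=-4.0000 theta=0.3000
After 1 (propagate distance d=38): x=7.4000 theta=0.3000
After 2 (thin lens f=28): x=7.4000 theta=1/28 (≈0.0357)
After 3 (propagate distance d=39): x=1231/140 (≈8.7929) theta=1/28 (≈0.0357)
After 4 (curved mirror R=-88): x=1231/140 (≈8.7929) theta=1451/6160 (≈0.2356)
Rounded to 4 decimal places: x = 8.7929, theta = 0.2356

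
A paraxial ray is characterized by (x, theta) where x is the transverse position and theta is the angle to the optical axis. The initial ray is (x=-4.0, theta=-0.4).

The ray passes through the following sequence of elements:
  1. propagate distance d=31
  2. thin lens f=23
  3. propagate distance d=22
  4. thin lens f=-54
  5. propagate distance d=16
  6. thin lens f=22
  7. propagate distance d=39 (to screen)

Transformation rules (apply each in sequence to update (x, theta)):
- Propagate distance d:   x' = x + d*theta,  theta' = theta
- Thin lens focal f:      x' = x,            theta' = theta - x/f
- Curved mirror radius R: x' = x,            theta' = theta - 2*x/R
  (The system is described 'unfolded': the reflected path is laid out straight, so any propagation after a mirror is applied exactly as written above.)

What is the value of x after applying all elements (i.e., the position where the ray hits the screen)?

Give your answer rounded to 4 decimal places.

Initial: x=-4.0000 theta=-0.4000
After 1 (propagate distance d=31): x=-16.4000 theta=-0.4000
After 2 (thin lens f=23): x=-16.4000 theta=36/115 (≈0.3130)
After 3 (propagate distance d=22): x=-1094/115 (≈-9.5130) theta=36/115 (≈0.3130)
After 4 (thin lens f=-54): x=-1094/115 (≈-9.5130) theta=85/621 (≈0.1369)
After 5 (propagate distance d=16): x=-22738/3105 (≈-7.3230) theta=85/621 (≈0.1369)
After 6 (thin lens f=22): x=-22738/3105 (≈-7.3230) theta=5348/11385 (≈0.4697)
After 7 (propagate distance d=39 (to screen)): x=375598/34155 (≈10.9969) theta=5348/11385 (≈0.4697)
Rounded to 4 decimal places: x = 10.9969

Answer: 10.9969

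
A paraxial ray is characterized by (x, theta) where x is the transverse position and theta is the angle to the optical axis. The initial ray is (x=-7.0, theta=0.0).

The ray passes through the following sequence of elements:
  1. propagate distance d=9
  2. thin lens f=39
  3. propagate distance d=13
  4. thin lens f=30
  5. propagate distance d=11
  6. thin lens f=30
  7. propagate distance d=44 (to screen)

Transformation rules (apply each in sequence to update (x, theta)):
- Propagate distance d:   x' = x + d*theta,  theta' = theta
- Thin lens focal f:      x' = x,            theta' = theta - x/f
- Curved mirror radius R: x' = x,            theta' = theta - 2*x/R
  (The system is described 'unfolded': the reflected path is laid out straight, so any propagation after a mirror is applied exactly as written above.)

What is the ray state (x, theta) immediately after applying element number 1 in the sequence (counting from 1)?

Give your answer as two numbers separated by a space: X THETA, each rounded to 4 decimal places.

Initial: x=-7.0000 theta=0.0000
After 1 (propagate distance d=9): x=-7.0000 theta=0.0000
Rounded to 4 decimal places: x = -7.0000, theta = 0.0000

Answer: -7.0000 0.0000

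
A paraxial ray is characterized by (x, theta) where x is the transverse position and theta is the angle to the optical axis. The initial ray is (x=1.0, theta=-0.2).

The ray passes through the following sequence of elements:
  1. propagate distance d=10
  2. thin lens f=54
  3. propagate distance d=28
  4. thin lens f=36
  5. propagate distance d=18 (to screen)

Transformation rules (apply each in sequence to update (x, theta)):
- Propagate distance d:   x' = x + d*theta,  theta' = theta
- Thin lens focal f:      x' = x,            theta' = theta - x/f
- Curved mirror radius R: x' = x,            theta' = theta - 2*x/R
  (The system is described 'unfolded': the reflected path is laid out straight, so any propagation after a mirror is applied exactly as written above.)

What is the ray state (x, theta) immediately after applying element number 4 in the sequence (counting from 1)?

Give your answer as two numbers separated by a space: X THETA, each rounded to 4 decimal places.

Answer: -6.0815 -0.0126

Derivation:
Initial: x=1.0000 theta=-0.2000
After 1 (propagate distance d=10): x=-1.0000 theta=-0.2000
After 2 (thin lens f=54): x=-1.0000 theta=-49/270 (≈-0.1815)
After 3 (propagate distance d=28): x=-821/135 (≈-6.0815) theta=-49/270 (≈-0.1815)
After 4 (thin lens f=36): x=-821/135 (≈-6.0815) theta=-61/4860 (≈-0.0126)
Rounded to 4 decimal places: x = -6.0815, theta = -0.0126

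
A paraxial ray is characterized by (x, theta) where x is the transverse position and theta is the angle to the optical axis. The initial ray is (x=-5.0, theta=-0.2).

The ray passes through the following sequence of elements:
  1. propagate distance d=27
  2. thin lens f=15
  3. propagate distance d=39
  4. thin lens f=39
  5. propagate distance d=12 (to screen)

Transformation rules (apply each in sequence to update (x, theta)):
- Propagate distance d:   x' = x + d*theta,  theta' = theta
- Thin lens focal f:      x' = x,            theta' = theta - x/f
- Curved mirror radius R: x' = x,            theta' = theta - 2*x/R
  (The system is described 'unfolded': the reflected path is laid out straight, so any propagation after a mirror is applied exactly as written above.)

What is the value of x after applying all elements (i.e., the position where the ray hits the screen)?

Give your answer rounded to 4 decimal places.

Answer: 12.0400

Derivation:
Initial: x=-5.0000 theta=-0.2000
After 1 (propagate distance d=27): x=-10.4000 theta=-0.2000
After 2 (thin lens f=15): x=-10.4000 theta=37/75 (≈0.4933)
After 3 (propagate distance d=39): x=8.8400 theta=37/75 (≈0.4933)
After 4 (thin lens f=39): x=8.8400 theta=4/15 (≈0.2667)
After 5 (propagate distance d=12 (to screen)): x=12.0400 theta=4/15 (≈0.2667)
Rounded to 4 decimal places: x = 12.0400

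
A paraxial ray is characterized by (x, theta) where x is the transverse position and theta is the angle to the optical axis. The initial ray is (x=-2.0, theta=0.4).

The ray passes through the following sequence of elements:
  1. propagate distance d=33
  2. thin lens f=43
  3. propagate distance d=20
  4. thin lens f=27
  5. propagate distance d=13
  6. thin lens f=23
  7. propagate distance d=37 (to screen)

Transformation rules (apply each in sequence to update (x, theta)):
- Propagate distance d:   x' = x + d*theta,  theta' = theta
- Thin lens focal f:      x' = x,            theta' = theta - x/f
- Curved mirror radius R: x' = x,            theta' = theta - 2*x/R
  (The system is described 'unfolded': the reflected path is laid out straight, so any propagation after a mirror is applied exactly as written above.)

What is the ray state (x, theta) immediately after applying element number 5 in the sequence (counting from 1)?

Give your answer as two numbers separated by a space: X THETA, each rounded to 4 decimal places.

Answer: 9.0684 -0.3786

Derivation:
Initial: x=-2.0000 theta=0.4000
After 1 (propagate distance d=33): x=11.2000 theta=0.4000
After 2 (thin lens f=43): x=11.2000 theta=6/43 (≈0.1395)
After 3 (propagate distance d=20): x=3008/215 (≈13.9907) theta=6/43 (≈0.1395)
After 4 (thin lens f=27): x=3008/215 (≈13.9907) theta=-2198/5805 (≈-0.3786)
After 5 (propagate distance d=13): x=52642/5805 (≈9.0684) theta=-2198/5805 (≈-0.3786)
Rounded to 4 decimal places: x = 9.0684, theta = -0.3786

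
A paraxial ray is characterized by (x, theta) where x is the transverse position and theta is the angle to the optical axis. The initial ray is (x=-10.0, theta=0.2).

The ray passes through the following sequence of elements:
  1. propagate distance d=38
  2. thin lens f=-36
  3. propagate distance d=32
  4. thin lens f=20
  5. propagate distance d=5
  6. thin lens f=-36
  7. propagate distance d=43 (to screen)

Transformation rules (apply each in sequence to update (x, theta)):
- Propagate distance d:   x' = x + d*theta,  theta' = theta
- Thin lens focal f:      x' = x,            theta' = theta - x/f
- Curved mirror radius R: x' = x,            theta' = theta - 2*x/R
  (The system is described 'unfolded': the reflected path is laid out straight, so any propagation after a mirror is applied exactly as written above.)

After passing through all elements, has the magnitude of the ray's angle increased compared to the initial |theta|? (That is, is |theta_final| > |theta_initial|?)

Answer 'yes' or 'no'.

Answer: no

Derivation:
Initial: x=-10.0000 theta=0.2000
After 1 (propagate distance d=38): x=-2.4000 theta=0.2000
After 2 (thin lens f=-36): x=-2.4000 theta=2/15 (≈0.1333)
After 3 (propagate distance d=32): x=28/15 (≈1.8667) theta=2/15 (≈0.1333)
After 4 (thin lens f=20): x=28/15 (≈1.8667) theta=0.0400
After 5 (propagate distance d=5): x=31/15 (≈2.0667) theta=0.0400
After 6 (thin lens f=-36): x=31/15 (≈2.0667) theta=263/2700 (≈0.0974)
After 7 (propagate distance d=43 (to screen)): x=16889/2700 (≈6.2552) theta=263/2700 (≈0.0974)
|theta_initial|=0.2000 |theta_final|=263/2700 (≈0.0974) -> not increased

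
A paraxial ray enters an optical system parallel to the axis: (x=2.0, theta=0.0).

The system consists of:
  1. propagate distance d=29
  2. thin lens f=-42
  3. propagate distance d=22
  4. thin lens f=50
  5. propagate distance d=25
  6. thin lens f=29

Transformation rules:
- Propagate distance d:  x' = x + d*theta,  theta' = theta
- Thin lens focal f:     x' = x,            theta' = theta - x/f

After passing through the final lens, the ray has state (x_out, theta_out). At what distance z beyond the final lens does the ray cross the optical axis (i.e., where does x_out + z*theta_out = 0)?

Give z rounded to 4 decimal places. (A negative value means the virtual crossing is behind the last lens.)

Initial: x=2.0000 theta=0.0000
After 1 (propagate distance d=29): x=2.0000 theta=0.0000
After 2 (thin lens f=-42): x=2.0000 theta=1/21 (≈0.0476)
After 3 (propagate distance d=22): x=64/21 (≈3.0476) theta=1/21 (≈0.0476)
After 4 (thin lens f=50): x=64/21 (≈3.0476) theta=-1/75 (≈-0.0133)
After 5 (propagate distance d=25): x=19/7 (≈2.7143) theta=-1/75 (≈-0.0133)
After 6 (thin lens f=29): x=19/7 (≈2.7143) theta=-1628/15225 (≈-0.1069)
z_focus = -x_out/theta_out = -(19/7)/(-1628/15225) = 41325/1628 ≈ 25.3839
Rounded to 4 decimal places: z = 25.3839

Answer: 25.3839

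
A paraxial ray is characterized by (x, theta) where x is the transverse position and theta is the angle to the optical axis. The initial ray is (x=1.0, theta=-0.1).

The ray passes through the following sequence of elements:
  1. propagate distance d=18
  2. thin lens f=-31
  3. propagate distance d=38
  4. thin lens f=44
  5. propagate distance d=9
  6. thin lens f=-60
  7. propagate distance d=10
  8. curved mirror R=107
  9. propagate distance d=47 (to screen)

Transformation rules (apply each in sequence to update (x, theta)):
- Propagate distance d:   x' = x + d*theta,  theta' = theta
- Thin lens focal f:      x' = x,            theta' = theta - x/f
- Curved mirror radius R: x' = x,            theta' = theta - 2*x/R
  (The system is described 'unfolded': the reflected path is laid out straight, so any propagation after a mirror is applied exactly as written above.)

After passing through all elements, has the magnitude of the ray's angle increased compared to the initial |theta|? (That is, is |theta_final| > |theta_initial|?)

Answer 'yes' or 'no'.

Initial: x=1.0000 theta=-0.1000
After 1 (propagate distance d=18): x=-0.8000 theta=-0.1000
After 2 (thin lens f=-31): x=-0.8000 theta=-39/310 (≈-0.1258)
After 3 (propagate distance d=38): x=-173/31 (≈-5.5806) theta=-39/310 (≈-0.1258)
After 4 (thin lens f=44): x=-173/31 (≈-5.5806) theta=7/6820 (≈0.0010)
After 5 (propagate distance d=9): x=-37997/6820 (≈-5.5714) theta=7/6820 (≈0.0010)
After 6 (thin lens f=-60): x=-37997/6820 (≈-5.5714) theta=-37577/409200 (≈-0.0918)
After 7 (propagate distance d=10): x=-265559/40920 (≈-6.4897) theta=-37577/409200 (≈-0.0918)
After 8 (curved mirror R=107): x=-265559/40920 (≈-6.4897) theta=430147/14594800 (≈0.0295)
After 9 (propagate distance d=47 (to screen)): x=-223497403/43784400 (≈-5.1045) theta=430147/14594800 (≈0.0295)
|theta_initial|=0.1000 |theta_final|=430147/14594800 (≈0.0295) -> not increased

Answer: no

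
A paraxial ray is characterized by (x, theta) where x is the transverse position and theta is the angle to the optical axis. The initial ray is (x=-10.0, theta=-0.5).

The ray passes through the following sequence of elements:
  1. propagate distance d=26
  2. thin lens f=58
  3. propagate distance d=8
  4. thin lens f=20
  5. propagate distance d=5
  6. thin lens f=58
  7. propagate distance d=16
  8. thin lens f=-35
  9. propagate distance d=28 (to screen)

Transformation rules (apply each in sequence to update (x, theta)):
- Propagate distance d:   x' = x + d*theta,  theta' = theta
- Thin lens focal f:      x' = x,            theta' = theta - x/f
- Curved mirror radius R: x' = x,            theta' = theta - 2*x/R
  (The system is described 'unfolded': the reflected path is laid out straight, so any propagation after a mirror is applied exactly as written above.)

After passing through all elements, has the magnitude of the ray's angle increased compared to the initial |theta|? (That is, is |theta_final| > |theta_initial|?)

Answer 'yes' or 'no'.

Answer: yes

Derivation:
Initial: x=-10.0000 theta=-0.5000
After 1 (propagate distance d=26): x=-23.0000 theta=-0.5000
After 2 (thin lens f=58): x=-23.0000 theta=-3/29 (≈-0.1034)
After 3 (propagate distance d=8): x=-691/29 (≈-23.8276) theta=-3/29 (≈-0.1034)
After 4 (thin lens f=20): x=-691/29 (≈-23.8276) theta=631/580 (≈1.0879)
After 5 (propagate distance d=5): x=-2133/116 (≈-18.3879) theta=631/580 (≈1.0879)
After 6 (thin lens f=58): x=-2133/116 (≈-18.3879) theta=47263/33640 (≈1.4050)
After 7 (propagate distance d=16): x=68819/16820 (≈4.0915) theta=47263/33640 (≈1.4050)
After 8 (thin lens f=-35): x=68819/16820 (≈4.0915) theta=1791843/1177400 (≈1.5219)
After 9 (propagate distance d=28 (to screen)): x=3927781/84100 (≈46.7037) theta=1791843/1177400 (≈1.5219)
|theta_initial|=0.5000 |theta_final|=1791843/1177400 (≈1.5219) -> increased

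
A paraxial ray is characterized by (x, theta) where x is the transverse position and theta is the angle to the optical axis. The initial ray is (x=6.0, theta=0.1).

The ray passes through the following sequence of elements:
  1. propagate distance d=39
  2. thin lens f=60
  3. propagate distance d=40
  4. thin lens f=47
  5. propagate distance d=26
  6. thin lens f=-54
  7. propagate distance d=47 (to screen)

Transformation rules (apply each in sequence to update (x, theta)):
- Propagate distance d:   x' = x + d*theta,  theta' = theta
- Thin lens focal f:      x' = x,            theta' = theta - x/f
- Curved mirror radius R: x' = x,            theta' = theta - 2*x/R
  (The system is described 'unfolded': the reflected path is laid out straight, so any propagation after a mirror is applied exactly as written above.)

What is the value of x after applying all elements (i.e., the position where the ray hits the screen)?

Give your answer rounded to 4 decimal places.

Initial: x=6.0000 theta=0.1000
After 1 (propagate distance d=39): x=9.9000 theta=0.1000
After 2 (thin lens f=60): x=9.9000 theta=-0.0650
After 3 (propagate distance d=40): x=7.3000 theta=-0.0650
After 4 (thin lens f=47): x=7.3000 theta=-2071/9400 (≈-0.2203)
After 5 (propagate distance d=26): x=7387/4700 (≈1.5717) theta=-2071/9400 (≈-0.2203)
After 6 (thin lens f=-54): x=7387/4700 (≈1.5717) theta=-4853/25380 (≈-0.1912)
After 7 (propagate distance d=47 (to screen)): x=-470503/63450 (≈-7.4153) theta=-4853/25380 (≈-0.1912)
Rounded to 4 decimal places: x = -7.4153

Answer: -7.4153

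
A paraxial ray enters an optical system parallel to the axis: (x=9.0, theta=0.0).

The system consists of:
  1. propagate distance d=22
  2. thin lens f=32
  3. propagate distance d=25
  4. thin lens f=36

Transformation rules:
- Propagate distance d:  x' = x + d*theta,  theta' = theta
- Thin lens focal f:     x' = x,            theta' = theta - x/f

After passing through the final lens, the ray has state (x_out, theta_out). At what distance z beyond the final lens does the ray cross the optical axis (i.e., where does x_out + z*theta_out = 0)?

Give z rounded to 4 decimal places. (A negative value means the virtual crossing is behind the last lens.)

Initial: x=9.0000 theta=0.0000
After 1 (propagate distance d=22): x=9.0000 theta=0.0000
After 2 (thin lens f=32): x=9.0000 theta=-9/32 (≈-0.2813)
After 3 (propagate distance d=25): x=63/32 (≈1.9688) theta=-9/32 (≈-0.2813)
After 4 (thin lens f=36): x=63/32 (≈1.9688) theta=-43/128 (≈-0.3359)
z_focus = -x_out/theta_out = -(63/32)/(-43/128) = 252/43 ≈ 5.8605
Rounded to 4 decimal places: z = 5.8605

Answer: 5.8605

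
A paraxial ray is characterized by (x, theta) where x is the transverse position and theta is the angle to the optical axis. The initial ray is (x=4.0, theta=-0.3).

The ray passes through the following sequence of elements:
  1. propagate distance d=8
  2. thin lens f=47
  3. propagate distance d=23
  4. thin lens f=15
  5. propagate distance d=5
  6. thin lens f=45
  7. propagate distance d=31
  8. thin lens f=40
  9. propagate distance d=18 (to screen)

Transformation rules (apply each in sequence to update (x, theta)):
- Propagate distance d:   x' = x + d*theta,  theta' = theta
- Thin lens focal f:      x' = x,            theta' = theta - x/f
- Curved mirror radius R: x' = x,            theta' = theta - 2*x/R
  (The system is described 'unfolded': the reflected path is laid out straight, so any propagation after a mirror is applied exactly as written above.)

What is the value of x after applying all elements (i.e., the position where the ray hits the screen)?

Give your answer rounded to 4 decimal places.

Initial: x=4.0000 theta=-0.3000
After 1 (propagate distance d=8): x=1.6000 theta=-0.3000
After 2 (thin lens f=47): x=1.6000 theta=-157/470 (≈-0.3340)
After 3 (propagate distance d=23): x=-2859/470 (≈-6.0830) theta=-157/470 (≈-0.3340)
After 4 (thin lens f=15): x=-2859/470 (≈-6.0830) theta=84/1175 (≈0.0715)
After 5 (propagate distance d=5): x=-2691/470 (≈-5.7255) theta=84/1175 (≈0.0715)
After 6 (thin lens f=45): x=-2691/470 (≈-5.7255) theta=467/2350 (≈0.1987)
After 7 (propagate distance d=31): x=511/1175 (≈0.4349) theta=467/2350 (≈0.1987)
After 8 (thin lens f=40): x=511/1175 (≈0.4349) theta=8829/47000 (≈0.1879)
After 9 (propagate distance d=18 (to screen)): x=89681/23500 (≈3.8162) theta=8829/47000 (≈0.1879)
Rounded to 4 decimal places: x = 3.8162

Answer: 3.8162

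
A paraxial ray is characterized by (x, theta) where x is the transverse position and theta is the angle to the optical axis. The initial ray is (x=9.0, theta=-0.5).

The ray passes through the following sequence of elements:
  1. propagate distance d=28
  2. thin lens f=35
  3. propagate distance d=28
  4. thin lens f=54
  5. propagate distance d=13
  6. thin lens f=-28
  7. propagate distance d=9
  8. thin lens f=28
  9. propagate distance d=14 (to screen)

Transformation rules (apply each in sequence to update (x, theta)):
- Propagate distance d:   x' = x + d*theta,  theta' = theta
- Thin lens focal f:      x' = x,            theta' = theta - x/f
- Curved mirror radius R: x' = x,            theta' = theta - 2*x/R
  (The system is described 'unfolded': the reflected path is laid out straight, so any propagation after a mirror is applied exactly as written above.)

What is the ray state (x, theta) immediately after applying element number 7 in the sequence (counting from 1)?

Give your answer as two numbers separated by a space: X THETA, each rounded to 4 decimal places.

Initial: x=9.0000 theta=-0.5000
After 1 (propagate distance d=28): x=-5.0000 theta=-0.5000
After 2 (thin lens f=35): x=-5.0000 theta=-5/14 (≈-0.3571)
After 3 (propagate distance d=28): x=-15.0000 theta=-5/14 (≈-0.3571)
After 4 (thin lens f=54): x=-15.0000 theta=-5/63 (≈-0.0794)
After 5 (propagate distance d=13): x=-1010/63 (≈-16.0317) theta=-5/63 (≈-0.0794)
After 6 (thin lens f=-28): x=-1010/63 (≈-16.0317) theta=-575/882 (≈-0.6519)
After 7 (propagate distance d=9): x=-19315/882 (≈-21.8991) theta=-575/882 (≈-0.6519)
Rounded to 4 decimal places: x = -21.8991, theta = -0.6519

Answer: -21.8991 -0.6519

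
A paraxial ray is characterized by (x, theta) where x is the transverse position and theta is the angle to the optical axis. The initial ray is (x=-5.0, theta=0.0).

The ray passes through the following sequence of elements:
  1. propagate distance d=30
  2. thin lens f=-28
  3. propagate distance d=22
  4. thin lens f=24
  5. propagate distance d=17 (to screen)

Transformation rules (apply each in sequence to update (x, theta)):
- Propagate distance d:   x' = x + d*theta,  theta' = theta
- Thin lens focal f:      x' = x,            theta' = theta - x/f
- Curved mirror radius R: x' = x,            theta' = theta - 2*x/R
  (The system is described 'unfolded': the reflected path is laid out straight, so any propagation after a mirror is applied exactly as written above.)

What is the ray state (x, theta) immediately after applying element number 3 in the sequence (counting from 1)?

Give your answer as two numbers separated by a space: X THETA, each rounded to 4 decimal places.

Initial: x=-5.0000 theta=0.0000
After 1 (propagate distance d=30): x=-5.0000 theta=0.0000
After 2 (thin lens f=-28): x=-5.0000 theta=-5/28 (≈-0.1786)
After 3 (propagate distance d=22): x=-125/14 (≈-8.9286) theta=-5/28 (≈-0.1786)
Rounded to 4 decimal places: x = -8.9286, theta = -0.1786

Answer: -8.9286 -0.1786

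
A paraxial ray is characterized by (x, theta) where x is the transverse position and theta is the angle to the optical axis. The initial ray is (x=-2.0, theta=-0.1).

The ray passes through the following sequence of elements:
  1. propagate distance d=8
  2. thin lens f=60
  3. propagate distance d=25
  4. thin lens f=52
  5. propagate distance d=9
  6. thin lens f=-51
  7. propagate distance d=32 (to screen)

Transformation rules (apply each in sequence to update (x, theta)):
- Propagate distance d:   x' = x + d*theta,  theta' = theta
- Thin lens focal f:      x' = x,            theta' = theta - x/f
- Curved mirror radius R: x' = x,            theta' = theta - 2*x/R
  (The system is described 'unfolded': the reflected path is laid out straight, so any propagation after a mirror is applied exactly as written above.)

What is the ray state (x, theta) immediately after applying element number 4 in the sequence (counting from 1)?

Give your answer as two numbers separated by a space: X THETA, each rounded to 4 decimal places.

Answer: -4.1333 0.0262

Derivation:
Initial: x=-2.0000 theta=-0.1000
After 1 (propagate distance d=8): x=-2.8000 theta=-0.1000
After 2 (thin lens f=60): x=-2.8000 theta=-4/75 (≈-0.0533)
After 3 (propagate distance d=25): x=-62/15 (≈-4.1333) theta=-4/75 (≈-0.0533)
After 4 (thin lens f=52): x=-62/15 (≈-4.1333) theta=17/650 (≈0.0262)
Rounded to 4 decimal places: x = -4.1333, theta = 0.0262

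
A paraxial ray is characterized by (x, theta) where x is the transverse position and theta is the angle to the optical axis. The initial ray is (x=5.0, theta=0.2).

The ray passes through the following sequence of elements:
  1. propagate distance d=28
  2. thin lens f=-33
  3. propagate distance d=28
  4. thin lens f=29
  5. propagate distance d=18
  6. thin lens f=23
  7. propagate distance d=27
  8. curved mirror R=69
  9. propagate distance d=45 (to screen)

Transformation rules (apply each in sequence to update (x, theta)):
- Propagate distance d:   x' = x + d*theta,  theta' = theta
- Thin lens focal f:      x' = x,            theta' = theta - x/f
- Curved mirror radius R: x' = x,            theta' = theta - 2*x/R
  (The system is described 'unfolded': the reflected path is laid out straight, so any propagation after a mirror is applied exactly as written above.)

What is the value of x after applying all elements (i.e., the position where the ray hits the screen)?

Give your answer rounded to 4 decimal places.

Initial: x=5.0000 theta=0.2000
After 1 (propagate distance d=28): x=10.6000 theta=0.2000
After 2 (thin lens f=-33): x=10.6000 theta=86/165 (≈0.5212)
After 3 (propagate distance d=28): x=4157/165 (≈25.1939) theta=86/165 (≈0.5212)
After 4 (thin lens f=29): x=4157/165 (≈25.1939) theta=-1663/4785 (≈-0.3475)
After 5 (propagate distance d=18): x=90619/4785 (≈18.9381) theta=-1663/4785 (≈-0.3475)
After 6 (thin lens f=23): x=90619/4785 (≈18.9381) theta=-42956/36685 (≈-1.1709)
After 7 (propagate distance d=27): x=-1395199/110055 (≈-12.6773) theta=-42956/36685 (≈-1.1709)
After 8 (curved mirror R=69): x=-1395199/110055 (≈-12.6773) theta=-6101494/7593795 (≈-0.8035)
After 9 (propagate distance d=45 (to screen)): x=-123611987/2531265 (≈-48.8341) theta=-6101494/7593795 (≈-0.8035)
Rounded to 4 decimal places: x = -48.8341

Answer: -48.8341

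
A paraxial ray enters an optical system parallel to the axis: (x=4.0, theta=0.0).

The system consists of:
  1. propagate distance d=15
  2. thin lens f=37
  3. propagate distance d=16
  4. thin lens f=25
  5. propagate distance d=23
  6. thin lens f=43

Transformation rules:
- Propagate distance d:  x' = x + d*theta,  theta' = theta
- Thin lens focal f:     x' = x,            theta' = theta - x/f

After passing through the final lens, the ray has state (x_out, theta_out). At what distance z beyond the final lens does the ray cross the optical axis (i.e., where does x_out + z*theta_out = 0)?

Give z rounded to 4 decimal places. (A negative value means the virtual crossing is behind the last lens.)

Initial: x=4.0000 theta=0.0000
After 1 (propagate distance d=15): x=4.0000 theta=0.0000
After 2 (thin lens f=37): x=4.0000 theta=-4/37 (≈-0.1081)
After 3 (propagate distance d=16): x=84/37 (≈2.2703) theta=-4/37 (≈-0.1081)
After 4 (thin lens f=25): x=84/37 (≈2.2703) theta=-184/925 (≈-0.1989)
After 5 (propagate distance d=23): x=-2132/925 (≈-2.3049) theta=-184/925 (≈-0.1989)
After 6 (thin lens f=43): x=-2132/925 (≈-2.3049) theta=-1156/7955 (≈-0.1453)
z_focus = -x_out/theta_out = -(-2132/925)/(-1156/7955) = -22919/1445 ≈ -15.8609
Rounded to 4 decimal places: z = -15.8609

Answer: -15.8609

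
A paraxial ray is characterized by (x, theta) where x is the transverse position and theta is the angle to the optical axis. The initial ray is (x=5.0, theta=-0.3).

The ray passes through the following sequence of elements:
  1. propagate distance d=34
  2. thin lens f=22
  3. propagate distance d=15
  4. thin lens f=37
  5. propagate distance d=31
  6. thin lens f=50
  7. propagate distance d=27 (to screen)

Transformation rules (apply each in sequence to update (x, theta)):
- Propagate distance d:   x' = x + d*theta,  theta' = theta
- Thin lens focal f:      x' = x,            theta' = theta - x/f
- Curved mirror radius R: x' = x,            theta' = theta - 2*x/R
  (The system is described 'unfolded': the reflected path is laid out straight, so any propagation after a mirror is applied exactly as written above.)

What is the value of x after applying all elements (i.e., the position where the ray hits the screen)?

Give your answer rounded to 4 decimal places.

Answer: 1.4064

Derivation:
Initial: x=5.0000 theta=-0.3000
After 1 (propagate distance d=34): x=-5.2000 theta=-0.3000
After 2 (thin lens f=22): x=-5.2000 theta=-7/110 (≈-0.0636)
After 3 (propagate distance d=15): x=-677/110 (≈-6.1545) theta=-7/110 (≈-0.0636)
After 4 (thin lens f=37): x=-677/110 (≈-6.1545) theta=19/185 (≈0.1027)
After 5 (propagate distance d=31): x=-12091/4070 (≈-2.9708) theta=19/185 (≈0.1027)
After 6 (thin lens f=50): x=-12091/4070 (≈-2.9708) theta=32991/203500 (≈0.1621)
After 7 (propagate distance d=27 (to screen)): x=286207/203500 (≈1.4064) theta=32991/203500 (≈0.1621)
Rounded to 4 decimal places: x = 1.4064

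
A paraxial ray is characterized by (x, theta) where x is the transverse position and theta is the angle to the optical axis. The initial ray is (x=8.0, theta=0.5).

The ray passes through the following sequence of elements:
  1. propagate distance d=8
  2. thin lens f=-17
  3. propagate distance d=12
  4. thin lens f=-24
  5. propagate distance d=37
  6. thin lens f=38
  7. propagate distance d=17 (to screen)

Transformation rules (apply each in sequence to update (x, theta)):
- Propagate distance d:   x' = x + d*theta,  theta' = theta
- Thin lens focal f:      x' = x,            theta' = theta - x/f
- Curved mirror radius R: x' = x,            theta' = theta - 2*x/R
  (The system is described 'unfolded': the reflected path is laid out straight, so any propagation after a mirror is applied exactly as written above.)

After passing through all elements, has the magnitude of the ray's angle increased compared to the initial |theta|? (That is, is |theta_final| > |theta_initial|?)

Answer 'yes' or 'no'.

Answer: yes

Derivation:
Initial: x=8.0000 theta=0.5000
After 1 (propagate distance d=8): x=12.0000 theta=0.5000
After 2 (thin lens f=-17): x=12.0000 theta=41/34 (≈1.2059)
After 3 (propagate distance d=12): x=450/17 (≈26.4706) theta=41/34 (≈1.2059)
After 4 (thin lens f=-24): x=450/17 (≈26.4706) theta=157/68 (≈2.3088)
After 5 (propagate distance d=37): x=7609/68 (≈111.8971) theta=157/68 (≈2.3088)
After 6 (thin lens f=38): x=7609/68 (≈111.8971) theta=-1643/2584 (≈-0.6358)
After 7 (propagate distance d=17 (to screen)): x=261211/2584 (≈101.0878) theta=-1643/2584 (≈-0.6358)
|theta_initial|=0.5000 |theta_final|=1643/2584 (≈0.6358) -> increased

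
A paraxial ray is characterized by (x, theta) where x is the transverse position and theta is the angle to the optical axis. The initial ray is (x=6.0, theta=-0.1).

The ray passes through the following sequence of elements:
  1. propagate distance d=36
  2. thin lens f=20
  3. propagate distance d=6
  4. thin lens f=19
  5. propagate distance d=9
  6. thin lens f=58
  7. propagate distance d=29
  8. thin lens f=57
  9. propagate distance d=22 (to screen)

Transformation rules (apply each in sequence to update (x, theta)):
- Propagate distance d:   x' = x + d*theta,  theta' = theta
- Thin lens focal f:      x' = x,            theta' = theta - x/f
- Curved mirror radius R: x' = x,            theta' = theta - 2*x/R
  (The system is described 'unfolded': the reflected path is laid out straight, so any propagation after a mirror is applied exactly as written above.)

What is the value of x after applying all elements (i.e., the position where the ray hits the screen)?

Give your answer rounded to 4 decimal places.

Answer: -10.9182

Derivation:
Initial: x=6.0000 theta=-0.1000
After 1 (propagate distance d=36): x=2.4000 theta=-0.1000
After 2 (thin lens f=20): x=2.4000 theta=-0.2200
After 3 (propagate distance d=6): x=1.0800 theta=-0.2200
After 4 (thin lens f=19): x=1.0800 theta=-263/950 (≈-0.2768)
After 5 (propagate distance d=9): x=-1341/950 (≈-1.4116) theta=-263/950 (≈-0.2768)
After 6 (thin lens f=58): x=-1341/950 (≈-1.4116) theta=-13913/55100 (≈-0.2525)
After 7 (propagate distance d=29): x=-3319/380 (≈-8.7342) theta=-13913/55100 (≈-0.2525)
After 8 (thin lens f=57): x=-3319/380 (≈-8.7342) theta=-155893/1570350 (≈-0.0993)
After 9 (propagate distance d=22 (to screen)): x=-34290827/3140700 (≈-10.9182) theta=-155893/1570350 (≈-0.0993)
Rounded to 4 decimal places: x = -10.9182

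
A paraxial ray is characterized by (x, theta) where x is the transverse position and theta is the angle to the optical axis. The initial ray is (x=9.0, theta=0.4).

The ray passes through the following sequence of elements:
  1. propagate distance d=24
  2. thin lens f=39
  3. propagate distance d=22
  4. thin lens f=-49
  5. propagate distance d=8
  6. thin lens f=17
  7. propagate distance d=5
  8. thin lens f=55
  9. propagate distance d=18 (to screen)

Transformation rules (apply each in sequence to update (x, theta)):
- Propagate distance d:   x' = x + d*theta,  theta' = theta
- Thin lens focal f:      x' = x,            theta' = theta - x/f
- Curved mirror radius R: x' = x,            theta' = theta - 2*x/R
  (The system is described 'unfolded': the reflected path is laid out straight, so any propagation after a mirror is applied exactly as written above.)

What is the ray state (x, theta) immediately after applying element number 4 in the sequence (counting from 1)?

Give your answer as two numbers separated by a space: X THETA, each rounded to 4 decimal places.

Initial: x=9.0000 theta=0.4000
After 1 (propagate distance d=24): x=18.6000 theta=0.4000
After 2 (thin lens f=39): x=18.6000 theta=-1/13 (≈-0.0769)
After 3 (propagate distance d=22): x=1099/65 (≈16.9077) theta=-1/13 (≈-0.0769)
After 4 (thin lens f=-49): x=1099/65 (≈16.9077) theta=122/455 (≈0.2681)
Rounded to 4 decimal places: x = 16.9077, theta = 0.2681

Answer: 16.9077 0.2681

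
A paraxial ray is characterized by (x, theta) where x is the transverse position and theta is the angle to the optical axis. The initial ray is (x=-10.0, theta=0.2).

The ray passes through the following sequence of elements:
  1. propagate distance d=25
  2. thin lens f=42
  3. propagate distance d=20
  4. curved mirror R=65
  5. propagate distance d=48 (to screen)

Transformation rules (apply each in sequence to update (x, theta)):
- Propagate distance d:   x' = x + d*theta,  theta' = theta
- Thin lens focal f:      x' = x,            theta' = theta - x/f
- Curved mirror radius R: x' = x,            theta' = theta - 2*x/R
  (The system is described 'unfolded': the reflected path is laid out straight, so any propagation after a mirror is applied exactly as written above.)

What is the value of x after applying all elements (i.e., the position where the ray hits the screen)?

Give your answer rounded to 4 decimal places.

Answer: 14.6557

Derivation:
Initial: x=-10.0000 theta=0.2000
After 1 (propagate distance d=25): x=-5.0000 theta=0.2000
After 2 (thin lens f=42): x=-5.0000 theta=67/210 (≈0.3190)
After 3 (propagate distance d=20): x=29/21 (≈1.3810) theta=67/210 (≈0.3190)
After 4 (curved mirror R=65): x=29/21 (≈1.3810) theta=151/546 (≈0.2766)
After 5 (propagate distance d=48 (to screen)): x=4001/273 (≈14.6557) theta=151/546 (≈0.2766)
Rounded to 4 decimal places: x = 14.6557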